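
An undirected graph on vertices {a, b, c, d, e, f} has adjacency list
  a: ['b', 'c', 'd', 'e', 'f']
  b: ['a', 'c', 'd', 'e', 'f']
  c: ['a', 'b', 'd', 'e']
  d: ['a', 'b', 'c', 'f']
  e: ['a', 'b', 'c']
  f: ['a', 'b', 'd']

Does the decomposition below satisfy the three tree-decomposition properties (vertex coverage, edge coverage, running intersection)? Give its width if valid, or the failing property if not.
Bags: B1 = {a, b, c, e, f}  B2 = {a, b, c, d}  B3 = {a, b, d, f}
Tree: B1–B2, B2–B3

A tree decomposition must satisfy three properties: every vertex lies in some bag; for every edge, both endpoints lie together in some bag; and for every vertex, the bags containing it form a connected subtree. Here bags containing vertex f are not connected in the tree, so the decomposition is invalid.

No — bags containing vertex f are not connected in the tree.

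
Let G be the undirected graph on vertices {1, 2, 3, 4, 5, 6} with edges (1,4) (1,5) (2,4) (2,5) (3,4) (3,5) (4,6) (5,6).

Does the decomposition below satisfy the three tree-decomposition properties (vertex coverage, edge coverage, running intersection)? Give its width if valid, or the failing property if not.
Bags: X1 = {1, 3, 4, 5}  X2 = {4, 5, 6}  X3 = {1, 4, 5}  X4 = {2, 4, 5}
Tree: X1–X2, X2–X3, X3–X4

No — bags containing vertex 1 are not connected in the tree.

A tree decomposition must satisfy three properties: every vertex lies in some bag; for every edge, both endpoints lie together in some bag; and for every vertex, the bags containing it form a connected subtree. Here bags containing vertex 1 are not connected in the tree, so the decomposition is invalid.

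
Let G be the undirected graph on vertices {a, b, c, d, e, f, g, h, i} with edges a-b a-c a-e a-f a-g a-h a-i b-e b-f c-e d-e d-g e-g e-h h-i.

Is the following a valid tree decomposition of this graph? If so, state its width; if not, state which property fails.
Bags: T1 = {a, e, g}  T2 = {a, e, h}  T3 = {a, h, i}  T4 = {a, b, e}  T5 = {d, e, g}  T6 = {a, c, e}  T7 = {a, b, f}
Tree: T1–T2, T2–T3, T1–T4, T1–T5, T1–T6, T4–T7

Checking the three conditions: (i) the bags cover all of {a, b, c, d, e, f, g, h, i}; (ii) for each edge, some bag contains both endpoints; (iii) the bags containing any fixed vertex form a subtree. All hold, so the decomposition is valid with width 3 − 1 = 2.

Yes; width 2.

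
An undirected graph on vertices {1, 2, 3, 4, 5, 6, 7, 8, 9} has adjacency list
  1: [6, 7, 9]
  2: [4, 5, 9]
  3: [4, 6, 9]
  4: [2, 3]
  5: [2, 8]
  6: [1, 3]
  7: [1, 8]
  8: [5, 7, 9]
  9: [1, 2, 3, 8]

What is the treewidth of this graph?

A width-3 tree decomposition is:
Bags: B1 = {2, 3, 4, 6}  B2 = {2, 3, 6, 9}  B3 = {1, 2, 6, 9}  B4 = {1, 2, 5, 9}  B5 = {1, 5, 8, 9}  B6 = {1, 5, 7, 8}
Tree: B1–B2, B2–B3, B3–B4, B4–B5, B5–B6
Every bag has size at most 4, so the width is 4 − 1 = 3 and tw(G) ≤ 3. For the lower bound: the 4 vertex sets {3,4,6}, {2}, {9}, {1,5,7,8} are disjoint, each induces a connected subgraph, and every pair is joined by at least one edge of G. Contracting each set to a single vertex therefore yields K_{4} as a minor, and since treewidth is minor-monotone, tw(G) ≥ tw(K_{4}) = 3. The upper and lower bounds meet at 3, so that is the treewidth.

3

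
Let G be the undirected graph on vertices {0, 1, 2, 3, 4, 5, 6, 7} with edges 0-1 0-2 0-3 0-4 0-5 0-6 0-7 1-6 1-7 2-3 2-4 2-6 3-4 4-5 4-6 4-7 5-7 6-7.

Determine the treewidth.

3

A width-3 tree decomposition is:
Bags: B1 = {0, 4, 6, 7}  B2 = {0, 1, 6, 7}  B3 = {0, 4, 5, 7}  B4 = {0, 2, 4, 6}  B5 = {0, 2, 3, 4}
Tree: B1–B2, B1–B3, B1–B4, B4–B5
Each bag holds 4 vertices, so the decomposition has width 3, which upper-bounds the treewidth. Conversely, {0, 1, 6, 7} is a clique of size 4, and the vertices of any clique must share a bag in every tree decomposition; so some bag has ≥ 4 vertices and tw(G) ≥ 3. The upper and lower bounds meet at 3, so that is the treewidth.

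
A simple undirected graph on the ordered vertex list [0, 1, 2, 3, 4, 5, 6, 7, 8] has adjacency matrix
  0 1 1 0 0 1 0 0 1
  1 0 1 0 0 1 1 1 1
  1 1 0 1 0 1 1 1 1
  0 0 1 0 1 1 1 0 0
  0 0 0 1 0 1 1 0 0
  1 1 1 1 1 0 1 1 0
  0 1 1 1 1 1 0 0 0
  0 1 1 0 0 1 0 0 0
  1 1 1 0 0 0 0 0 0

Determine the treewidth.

3

A width-3 tree decomposition is:
Bags: B1 = {1, 2, 5, 6}  B2 = {2, 3, 5, 6}  B3 = {0, 1, 2, 5}  B4 = {1, 2, 5, 7}  B5 = {0, 1, 2, 8}  B6 = {3, 4, 5, 6}
Tree: B1–B2, B1–B3, B3–B4, B3–B5, B2–B6
Every bag has size at most 4, so the width is 4 − 1 = 3 and tw(G) ≤ 3. For the lower bound, the 4 vertices {0, 1, 2, 8} are pairwise adjacent, and any tree decomposition puts a clique entirely inside one bag — forcing width ≥ 3. Hence tw(G) = 3 exactly.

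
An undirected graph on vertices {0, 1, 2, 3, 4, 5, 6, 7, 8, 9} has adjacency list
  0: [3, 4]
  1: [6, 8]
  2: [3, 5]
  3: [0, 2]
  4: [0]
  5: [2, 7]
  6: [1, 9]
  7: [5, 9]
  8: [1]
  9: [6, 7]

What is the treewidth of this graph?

A width-1 tree decomposition is:
Bags: B1 = {1, 8}  B2 = {1, 6}  B3 = {6, 9}  B4 = {7, 9}  B5 = {5, 7}  B6 = {2, 5}  B7 = {2, 3}  B8 = {0, 3}  B9 = {0, 4}
Tree: B1–B2, B2–B3, B3–B4, B4–B5, B5–B6, B6–B7, B7–B8, B8–B9
The largest bag has 2 vertices, giving width 1; this decomposition certifies tw(G) ≤ 1. Since G has at least one edge (e.g. 8–1), it is not an edgeless graph, so tw(G) ≥ 1. The upper and lower bounds meet at 1, so that is the treewidth.

1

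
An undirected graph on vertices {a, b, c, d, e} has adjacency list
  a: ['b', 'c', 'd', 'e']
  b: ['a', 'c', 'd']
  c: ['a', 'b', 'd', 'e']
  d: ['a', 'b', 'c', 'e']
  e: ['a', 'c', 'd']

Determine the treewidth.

3

A width-3 tree decomposition is:
Bags: B1 = {a, c, d, e}  B2 = {a, b, c, d}
Tree: B1–B2
The largest bag has 4 vertices, giving width 3; this decomposition certifies tw(G) ≤ 3. On the other hand G contains the 4-clique {a, c, d, e}. A clique must lie in a single bag of any decomposition, so no decomposition can have width below 3. Hence tw(G) = 3 exactly.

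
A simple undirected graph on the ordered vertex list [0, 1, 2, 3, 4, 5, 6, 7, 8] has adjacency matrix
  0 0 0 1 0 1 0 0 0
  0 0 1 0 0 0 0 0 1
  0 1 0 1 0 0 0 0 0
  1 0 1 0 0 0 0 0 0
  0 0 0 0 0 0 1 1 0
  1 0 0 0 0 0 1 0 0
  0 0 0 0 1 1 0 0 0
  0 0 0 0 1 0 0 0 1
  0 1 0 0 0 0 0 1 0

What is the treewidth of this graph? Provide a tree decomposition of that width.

Treewidth 2.
Bags: B1 = {1, 2, 8}  B2 = {2, 3, 8}  B3 = {0, 3, 8}  B4 = {0, 5, 8}  B5 = {5, 6, 8}  B6 = {4, 6, 8}  B7 = {4, 7, 8}
Tree: B1–B2, B2–B3, B3–B4, B4–B5, B5–B6, B6–B7

The largest bag has 3 vertices, giving width 2; this decomposition certifies tw(G) ≤ 2. The edges 8–1–2–3–0–5–6–4–7–8 form a cycle, so G is not a tree and its treewidth is at least 2. The upper and lower bounds meet at 2, so that is the treewidth.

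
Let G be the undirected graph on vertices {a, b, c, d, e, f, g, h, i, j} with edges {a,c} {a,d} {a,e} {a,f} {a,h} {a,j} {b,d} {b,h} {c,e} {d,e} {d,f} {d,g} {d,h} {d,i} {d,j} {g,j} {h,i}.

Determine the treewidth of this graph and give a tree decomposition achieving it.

Treewidth 2.
One such decomposition:
Bags: B1 = {a, d, h}  B2 = {a, d, e}  B3 = {a, d, j}  B4 = {d, g, j}  B5 = {b, d, h}  B6 = {a, c, e}  B7 = {d, h, i}  B8 = {a, d, f}
Tree: B1–B2, B2–B3, B3–B4, B1–B5, B2–B6, B1–B7, B3–B8

Every bag has size at most 3, so the width is 3 − 1 = 2 and tw(G) ≤ 2. Conversely, {d, g, j} is a clique of size 3, and the vertices of any clique must share a bag in every tree decomposition; so some bag has ≥ 3 vertices and tw(G) ≥ 2. The upper and lower bounds meet at 2, so that is the treewidth.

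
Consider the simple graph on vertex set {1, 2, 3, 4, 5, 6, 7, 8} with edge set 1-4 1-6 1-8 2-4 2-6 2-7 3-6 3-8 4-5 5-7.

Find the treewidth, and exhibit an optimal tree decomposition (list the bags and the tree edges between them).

Treewidth 2.
Bags: B1 = {3, 6, 8}  B2 = {1, 6, 8}  B3 = {1, 2, 6}  B4 = {1, 2, 4}  B5 = {2, 4, 7}  B6 = {4, 5, 7}
Tree: B1–B2, B2–B3, B3–B4, B4–B5, B5–B6

Each bag holds 3 vertices, so the decomposition has width 2, which upper-bounds the treewidth. Since 3–8–1–6–3 is a cycle in G, G is not acyclic. Forests are exactly the graphs of treewidth ≤ 1, so tw(G) ≥ 2. The upper and lower bounds meet at 2, so that is the treewidth.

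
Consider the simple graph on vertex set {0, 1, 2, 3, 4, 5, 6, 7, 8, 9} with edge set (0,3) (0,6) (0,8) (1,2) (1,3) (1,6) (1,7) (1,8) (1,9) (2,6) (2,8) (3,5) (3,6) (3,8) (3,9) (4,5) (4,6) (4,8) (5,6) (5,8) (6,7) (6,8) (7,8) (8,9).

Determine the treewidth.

A width-3 tree decomposition is:
Bags: B1 = {3, 5, 6, 8}  B2 = {4, 5, 6, 8}  B3 = {0, 3, 6, 8}  B4 = {1, 3, 6, 8}  B5 = {1, 6, 7, 8}  B6 = {1, 2, 6, 8}  B7 = {1, 3, 8, 9}
Tree: B1–B2, B1–B3, B1–B4, B4–B5, B5–B6, B4–B7
The largest bag has 4 vertices, giving width 3; this decomposition certifies tw(G) ≤ 3. For the lower bound, the 4 vertices {1, 3, 8, 9} are pairwise adjacent, and any tree decomposition puts a clique entirely inside one bag — forcing width ≥ 3. Combining the bounds, tw(G) = 3.

3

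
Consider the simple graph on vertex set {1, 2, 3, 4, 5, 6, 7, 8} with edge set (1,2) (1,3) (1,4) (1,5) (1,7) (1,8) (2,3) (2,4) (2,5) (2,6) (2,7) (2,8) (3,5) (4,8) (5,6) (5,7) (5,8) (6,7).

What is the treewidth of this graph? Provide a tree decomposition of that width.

The largest bag has 4 vertices, giving width 3; this decomposition certifies tw(G) ≤ 3. For the lower bound, the 4 vertices {1, 2, 4, 8} are pairwise adjacent, and any tree decomposition puts a clique entirely inside one bag — forcing width ≥ 3. Combining the bounds, tw(G) = 3.

Treewidth 3.
One such decomposition:
Bags: B1 = {1, 2, 5, 8}  B2 = {1, 2, 5, 7}  B3 = {1, 2, 3, 5}  B4 = {2, 5, 6, 7}  B5 = {1, 2, 4, 8}
Tree: B1–B2, B1–B3, B2–B4, B1–B5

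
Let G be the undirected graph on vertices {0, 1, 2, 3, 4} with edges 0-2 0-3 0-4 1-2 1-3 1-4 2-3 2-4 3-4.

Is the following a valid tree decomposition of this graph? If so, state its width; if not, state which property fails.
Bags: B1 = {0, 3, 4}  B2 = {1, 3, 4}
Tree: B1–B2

No — vertex 2 appears in no bag.

A tree decomposition must satisfy three properties: every vertex lies in some bag; for every edge, both endpoints lie together in some bag; and for every vertex, the bags containing it form a connected subtree. Here vertex 2 appears in no bag, so the decomposition is invalid.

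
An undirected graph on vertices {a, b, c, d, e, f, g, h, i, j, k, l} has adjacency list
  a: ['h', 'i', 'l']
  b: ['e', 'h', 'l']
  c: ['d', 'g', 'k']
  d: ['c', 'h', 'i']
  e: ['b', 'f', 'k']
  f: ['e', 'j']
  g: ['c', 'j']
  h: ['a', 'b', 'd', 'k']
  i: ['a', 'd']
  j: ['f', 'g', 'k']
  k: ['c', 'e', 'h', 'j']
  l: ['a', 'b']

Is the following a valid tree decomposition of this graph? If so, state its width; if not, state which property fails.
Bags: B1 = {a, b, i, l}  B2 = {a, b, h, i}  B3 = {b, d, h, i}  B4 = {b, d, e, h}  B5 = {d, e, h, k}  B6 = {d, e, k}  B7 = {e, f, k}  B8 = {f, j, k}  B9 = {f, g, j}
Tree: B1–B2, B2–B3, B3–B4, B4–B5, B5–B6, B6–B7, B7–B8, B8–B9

No — vertex c appears in no bag.

A tree decomposition must satisfy three properties: every vertex lies in some bag; for every edge, both endpoints lie together in some bag; and for every vertex, the bags containing it form a connected subtree. Here vertex c appears in no bag, so the decomposition is invalid.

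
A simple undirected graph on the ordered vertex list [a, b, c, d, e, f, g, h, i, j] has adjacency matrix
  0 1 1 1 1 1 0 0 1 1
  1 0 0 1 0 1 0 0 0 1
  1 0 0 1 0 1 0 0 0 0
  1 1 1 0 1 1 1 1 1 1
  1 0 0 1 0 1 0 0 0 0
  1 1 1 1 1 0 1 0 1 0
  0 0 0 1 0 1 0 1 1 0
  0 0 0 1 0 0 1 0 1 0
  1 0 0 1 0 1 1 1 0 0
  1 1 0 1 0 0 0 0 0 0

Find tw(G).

A width-3 tree decomposition is:
Bags: B1 = {a, d, e, f}  B2 = {a, b, d, f}  B3 = {a, d, f, i}  B4 = {d, f, g, i}  B5 = {a, b, d, j}  B6 = {a, c, d, f}  B7 = {d, g, h, i}
Tree: B1–B2, B2–B3, B3–B4, B2–B5, B1–B6, B4–B7
Each bag holds 4 vertices, so the decomposition has width 3, which upper-bounds the treewidth. For the lower bound, the 4 vertices {a, b, d, j} are pairwise adjacent, and any tree decomposition puts a clique entirely inside one bag — forcing width ≥ 3. The upper and lower bounds meet at 3, so that is the treewidth.

3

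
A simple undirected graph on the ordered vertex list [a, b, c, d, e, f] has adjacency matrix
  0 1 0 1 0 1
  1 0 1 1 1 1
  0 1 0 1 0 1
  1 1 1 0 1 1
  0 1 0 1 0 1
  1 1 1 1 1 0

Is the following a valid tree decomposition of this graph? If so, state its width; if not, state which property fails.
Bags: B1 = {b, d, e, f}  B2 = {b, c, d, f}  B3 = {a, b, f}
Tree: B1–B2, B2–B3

No — edge (d,a) lies in no bag.

A tree decomposition must satisfy three properties: every vertex lies in some bag; for every edge, both endpoints lie together in some bag; and for every vertex, the bags containing it form a connected subtree. Here edge (d,a) lies in no bag, so the decomposition is invalid.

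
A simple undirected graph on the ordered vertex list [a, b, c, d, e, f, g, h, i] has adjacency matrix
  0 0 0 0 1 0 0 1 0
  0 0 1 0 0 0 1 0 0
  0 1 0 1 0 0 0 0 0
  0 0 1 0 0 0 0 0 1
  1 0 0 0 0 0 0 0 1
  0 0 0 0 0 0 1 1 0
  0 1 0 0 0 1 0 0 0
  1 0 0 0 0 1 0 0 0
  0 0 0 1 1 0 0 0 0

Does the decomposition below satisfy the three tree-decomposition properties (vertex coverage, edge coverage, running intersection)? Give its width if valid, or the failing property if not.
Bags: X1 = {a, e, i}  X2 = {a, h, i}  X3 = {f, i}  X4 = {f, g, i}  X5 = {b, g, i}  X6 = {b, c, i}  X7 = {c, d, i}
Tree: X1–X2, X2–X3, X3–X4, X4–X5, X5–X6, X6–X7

A tree decomposition must satisfy three properties: every vertex lies in some bag; for every edge, both endpoints lie together in some bag; and for every vertex, the bags containing it form a connected subtree. Here edge (h,f) lies in no bag, so the decomposition is invalid.

No — edge (h,f) lies in no bag.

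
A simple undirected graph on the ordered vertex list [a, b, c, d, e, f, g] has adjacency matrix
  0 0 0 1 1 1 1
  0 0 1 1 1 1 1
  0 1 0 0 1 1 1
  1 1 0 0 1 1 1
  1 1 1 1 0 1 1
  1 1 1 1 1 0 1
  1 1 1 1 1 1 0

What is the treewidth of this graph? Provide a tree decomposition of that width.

Every bag has size at most 5, so the width is 5 − 1 = 4 and tw(G) ≤ 4. On the other hand G contains the 5-clique {a, d, e, f, g}. A clique must lie in a single bag of any decomposition, so no decomposition can have width below 4. Hence tw(G) = 4 exactly.

Treewidth 4.
One optimal decomposition is:
Bags: B1 = {a, d, e, f, g}  B2 = {b, d, e, f, g}  B3 = {b, c, e, f, g}
Tree: B1–B2, B2–B3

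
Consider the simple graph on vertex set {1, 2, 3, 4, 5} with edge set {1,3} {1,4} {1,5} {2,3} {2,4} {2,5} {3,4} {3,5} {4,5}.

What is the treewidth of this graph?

A width-3 tree decomposition is:
Bags: B1 = {2, 3, 4, 5}  B2 = {1, 3, 4, 5}
Tree: B1–B2
The largest bag has 4 vertices, giving width 3; this decomposition certifies tw(G) ≤ 3. For the lower bound, the 4 vertices {1, 3, 4, 5} are pairwise adjacent, and any tree decomposition puts a clique entirely inside one bag — forcing width ≥ 3. Combining the bounds, tw(G) = 3.

3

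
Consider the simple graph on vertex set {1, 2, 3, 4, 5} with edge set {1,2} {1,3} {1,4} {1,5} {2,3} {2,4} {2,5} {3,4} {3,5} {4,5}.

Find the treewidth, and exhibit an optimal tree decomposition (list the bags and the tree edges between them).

Treewidth 4.
Bags: B1 = {1, 2, 3, 4, 5}
Tree: (single bag)

With just one bag of size 5, the width is 5 − 1 = 4, so tw(G) ≤ 4. For the lower bound, the 5 vertices {1, 2, 3, 4, 5} are pairwise adjacent, and any tree decomposition puts a clique entirely inside one bag — forcing width ≥ 4. Hence tw(G) = 4 exactly.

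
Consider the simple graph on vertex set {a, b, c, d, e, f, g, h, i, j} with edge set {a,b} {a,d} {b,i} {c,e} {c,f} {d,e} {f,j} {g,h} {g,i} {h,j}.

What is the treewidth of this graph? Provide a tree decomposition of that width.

Treewidth 2.
One such decomposition:
Bags: B1 = {c, d, e}  B2 = {a, c, d}  B3 = {a, b, c}  B4 = {b, c, i}  B5 = {c, g, i}  B6 = {c, g, h}  B7 = {c, h, j}  B8 = {c, f, j}
Tree: B1–B2, B2–B3, B3–B4, B4–B5, B5–B6, B6–B7, B7–B8

The largest bag has 3 vertices, giving width 2; this decomposition certifies tw(G) ≤ 2. Since c–e–d–a–b–i–g–h–j–f–c is a cycle in G, G is not acyclic. Forests are exactly the graphs of treewidth ≤ 1, so tw(G) ≥ 2. The upper and lower bounds meet at 2, so that is the treewidth.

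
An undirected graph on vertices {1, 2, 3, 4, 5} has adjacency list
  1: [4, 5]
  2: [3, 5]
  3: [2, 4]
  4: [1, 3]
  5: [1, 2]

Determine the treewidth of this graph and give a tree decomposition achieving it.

Treewidth 2.
Bags: B1 = {1, 2, 5}  B2 = {1, 2, 3}  B3 = {1, 3, 4}
Tree: B1–B2, B2–B3

Each bag holds 3 vertices, so the decomposition has width 2, which upper-bounds the treewidth. The edges 1–5–2–3–4–1 form a cycle, so G is not a tree and its treewidth is at least 2. The upper and lower bounds meet at 2, so that is the treewidth.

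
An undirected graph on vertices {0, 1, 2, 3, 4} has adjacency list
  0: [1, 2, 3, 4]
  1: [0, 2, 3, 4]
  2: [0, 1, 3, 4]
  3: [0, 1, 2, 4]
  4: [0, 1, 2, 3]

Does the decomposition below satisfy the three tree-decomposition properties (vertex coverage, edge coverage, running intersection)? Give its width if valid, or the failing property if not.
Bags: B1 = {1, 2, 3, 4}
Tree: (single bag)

No — vertex 0 appears in no bag.

A tree decomposition must satisfy three properties: every vertex lies in some bag; for every edge, both endpoints lie together in some bag; and for every vertex, the bags containing it form a connected subtree. Here vertex 0 appears in no bag, so the decomposition is invalid.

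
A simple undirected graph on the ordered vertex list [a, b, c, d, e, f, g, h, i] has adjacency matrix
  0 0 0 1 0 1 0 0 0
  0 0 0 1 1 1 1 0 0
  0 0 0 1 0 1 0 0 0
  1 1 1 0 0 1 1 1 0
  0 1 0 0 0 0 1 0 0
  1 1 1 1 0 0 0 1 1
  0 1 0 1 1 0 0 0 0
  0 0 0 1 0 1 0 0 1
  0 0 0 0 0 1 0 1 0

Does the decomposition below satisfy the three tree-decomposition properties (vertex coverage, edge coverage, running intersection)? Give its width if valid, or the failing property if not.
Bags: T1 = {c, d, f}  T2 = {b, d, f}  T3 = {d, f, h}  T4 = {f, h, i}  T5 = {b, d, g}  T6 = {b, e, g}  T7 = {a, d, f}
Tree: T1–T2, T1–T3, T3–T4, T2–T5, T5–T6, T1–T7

Every vertex of G appears in some bag (union = {a, b, c, d, e, f, g, h, i}); every edge is covered by a bag; and for each vertex v the set of bags containing v is connected in the bag tree. The decomposition is therefore valid. The largest bag has 3 vertices, so the width is 2.

Yes; width 2.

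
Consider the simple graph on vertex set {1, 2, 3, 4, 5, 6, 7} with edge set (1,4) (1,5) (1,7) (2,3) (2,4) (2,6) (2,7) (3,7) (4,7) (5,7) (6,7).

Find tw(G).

2

A width-2 tree decomposition is:
Bags: B1 = {1, 5, 7}  B2 = {1, 4, 7}  B3 = {2, 4, 7}  B4 = {2, 3, 7}  B5 = {2, 6, 7}
Tree: B1–B2, B2–B3, B3–B4, B3–B5
The largest bag has 3 vertices, giving width 2; this decomposition certifies tw(G) ≤ 2. On the other hand G contains the 3-clique {1, 4, 7}. A clique must lie in a single bag of any decomposition, so no decomposition can have width below 2. The upper and lower bounds meet at 2, so that is the treewidth.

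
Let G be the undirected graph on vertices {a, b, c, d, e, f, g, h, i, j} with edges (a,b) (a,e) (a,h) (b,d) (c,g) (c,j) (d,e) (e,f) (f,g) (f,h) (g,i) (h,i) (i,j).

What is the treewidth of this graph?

A width-2 tree decomposition is:
Bags: B1 = {c, i, j}  B2 = {c, g, i}  B3 = {g, h, i}  B4 = {f, g, h}  B5 = {a, f, h}  B6 = {a, e, f}  B7 = {a, b, e}  B8 = {b, d, e}
Tree: B1–B2, B2–B3, B3–B4, B4–B5, B5–B6, B6–B7, B7–B8
The largest bag has 3 vertices, giving width 2; this decomposition certifies tw(G) ≤ 2. Since j–c–g–i–j is a cycle in G, G is not acyclic. Forests are exactly the graphs of treewidth ≤ 1, so tw(G) ≥ 2. Combining the bounds, tw(G) = 2.

2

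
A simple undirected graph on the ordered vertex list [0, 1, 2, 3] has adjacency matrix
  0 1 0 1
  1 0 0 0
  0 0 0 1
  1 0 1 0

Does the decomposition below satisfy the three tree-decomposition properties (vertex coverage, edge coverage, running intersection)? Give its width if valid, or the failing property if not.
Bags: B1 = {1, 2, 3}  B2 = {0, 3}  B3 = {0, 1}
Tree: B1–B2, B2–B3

A tree decomposition must satisfy three properties: every vertex lies in some bag; for every edge, both endpoints lie together in some bag; and for every vertex, the bags containing it form a connected subtree. Here bags containing vertex 1 are not connected in the tree, so the decomposition is invalid.

No — bags containing vertex 1 are not connected in the tree.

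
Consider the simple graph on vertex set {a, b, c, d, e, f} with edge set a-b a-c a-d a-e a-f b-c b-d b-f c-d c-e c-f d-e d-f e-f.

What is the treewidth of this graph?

A width-4 tree decomposition is:
Bags: B1 = {a, c, d, e, f}  B2 = {a, b, c, d, f}
Tree: B1–B2
The largest bag has 5 vertices, giving width 4; this decomposition certifies tw(G) ≤ 4. For the lower bound, the 5 vertices {a, c, d, e, f} are pairwise adjacent, and any tree decomposition puts a clique entirely inside one bag — forcing width ≥ 4. Combining the bounds, tw(G) = 4.

4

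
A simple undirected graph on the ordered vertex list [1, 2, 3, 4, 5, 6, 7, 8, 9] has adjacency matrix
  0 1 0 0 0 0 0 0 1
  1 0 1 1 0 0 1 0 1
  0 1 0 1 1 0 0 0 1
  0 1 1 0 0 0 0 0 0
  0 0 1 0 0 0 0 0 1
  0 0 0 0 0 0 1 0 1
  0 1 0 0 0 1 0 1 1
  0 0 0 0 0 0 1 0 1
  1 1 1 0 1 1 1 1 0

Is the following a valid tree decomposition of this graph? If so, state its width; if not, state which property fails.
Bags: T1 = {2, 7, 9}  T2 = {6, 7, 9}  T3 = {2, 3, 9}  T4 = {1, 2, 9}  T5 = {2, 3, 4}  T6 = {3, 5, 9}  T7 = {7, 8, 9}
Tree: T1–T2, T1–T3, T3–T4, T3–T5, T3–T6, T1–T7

Vertex coverage: the bags together contain {1, 2, 3, 4, 5, 6, 7, 8, 9}, the full vertex set. Edge coverage: each edge of G has both endpoints in at least one bag. Running intersection: for every vertex, the bags containing it form a connected subtree. All three properties hold, so this is a valid tree decomposition of width max|bag| − 1 = 2, and hence tw(G) ≤ 2.

Yes; width 2.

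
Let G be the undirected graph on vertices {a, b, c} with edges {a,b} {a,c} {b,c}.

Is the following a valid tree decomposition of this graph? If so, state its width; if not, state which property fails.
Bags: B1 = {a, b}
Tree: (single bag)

A tree decomposition must satisfy three properties: every vertex lies in some bag; for every edge, both endpoints lie together in some bag; and for every vertex, the bags containing it form a connected subtree. Here vertex c appears in no bag, so the decomposition is invalid.

No — vertex c appears in no bag.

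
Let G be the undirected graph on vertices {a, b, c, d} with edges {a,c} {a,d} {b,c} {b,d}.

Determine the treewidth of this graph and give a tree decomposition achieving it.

Treewidth 2.
Bags: B1 = {b, c, d}  B2 = {a, c, d}
Tree: B1–B2

Every bag has size at most 3, so the width is 3 − 1 = 2 and tw(G) ≤ 2. Since d–b–c–a–d is a cycle in G, G is not acyclic. Forests are exactly the graphs of treewidth ≤ 1, so tw(G) ≥ 2. Therefore the treewidth is 2.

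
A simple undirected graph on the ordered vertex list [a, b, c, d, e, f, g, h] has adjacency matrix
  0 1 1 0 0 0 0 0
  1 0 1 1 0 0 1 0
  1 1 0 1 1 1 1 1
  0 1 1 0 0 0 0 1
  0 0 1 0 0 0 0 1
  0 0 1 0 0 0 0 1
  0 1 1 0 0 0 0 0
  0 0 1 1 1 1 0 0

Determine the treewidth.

2

A width-2 tree decomposition is:
Bags: B1 = {c, d, h}  B2 = {c, e, h}  B3 = {b, c, d}  B4 = {c, f, h}  B5 = {b, c, g}  B6 = {a, b, c}
Tree: B1–B2, B1–B3, B1–B4, B3–B5, B3–B6
Each bag holds 3 vertices, so the decomposition has width 2, which upper-bounds the treewidth. For the lower bound, the 3 vertices {b, c, g} are pairwise adjacent, and any tree decomposition puts a clique entirely inside one bag — forcing width ≥ 2. Hence tw(G) = 2 exactly.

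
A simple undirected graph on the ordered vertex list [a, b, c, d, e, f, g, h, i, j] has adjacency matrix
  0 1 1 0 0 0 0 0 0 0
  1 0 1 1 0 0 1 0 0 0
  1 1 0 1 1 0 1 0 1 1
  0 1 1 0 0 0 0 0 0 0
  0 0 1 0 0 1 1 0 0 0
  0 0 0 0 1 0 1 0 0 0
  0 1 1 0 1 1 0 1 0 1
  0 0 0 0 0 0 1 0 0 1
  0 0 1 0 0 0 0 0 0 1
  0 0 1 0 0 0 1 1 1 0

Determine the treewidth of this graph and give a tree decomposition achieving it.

Treewidth 2.
One optimal decomposition is:
Bags: B1 = {e, f, g}  B2 = {c, e, g}  B3 = {b, c, g}  B4 = {b, c, d}  B5 = {c, g, j}  B6 = {a, b, c}  B7 = {g, h, j}  B8 = {c, i, j}
Tree: B1–B2, B2–B3, B3–B4, B3–B5, B3–B6, B5–B7, B5–B8

Each bag holds 3 vertices, so the decomposition has width 2, which upper-bounds the treewidth. On the other hand G contains the 3-clique {g, h, j}. A clique must lie in a single bag of any decomposition, so no decomposition can have width below 2. Hence tw(G) = 2 exactly.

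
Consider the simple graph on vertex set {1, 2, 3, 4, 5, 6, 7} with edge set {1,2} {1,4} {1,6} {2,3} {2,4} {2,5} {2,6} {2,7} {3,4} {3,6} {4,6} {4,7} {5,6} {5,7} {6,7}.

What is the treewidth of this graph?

3

A width-3 tree decomposition is:
Bags: B1 = {2, 4, 6, 7}  B2 = {2, 5, 6, 7}  B3 = {2, 3, 4, 6}  B4 = {1, 2, 4, 6}
Tree: B1–B2, B1–B3, B3–B4
Every bag has size at most 4, so the width is 4 − 1 = 3 and tw(G) ≤ 3. For the lower bound, the 4 vertices {1, 2, 4, 6} are pairwise adjacent, and any tree decomposition puts a clique entirely inside one bag — forcing width ≥ 3. Hence tw(G) = 3 exactly.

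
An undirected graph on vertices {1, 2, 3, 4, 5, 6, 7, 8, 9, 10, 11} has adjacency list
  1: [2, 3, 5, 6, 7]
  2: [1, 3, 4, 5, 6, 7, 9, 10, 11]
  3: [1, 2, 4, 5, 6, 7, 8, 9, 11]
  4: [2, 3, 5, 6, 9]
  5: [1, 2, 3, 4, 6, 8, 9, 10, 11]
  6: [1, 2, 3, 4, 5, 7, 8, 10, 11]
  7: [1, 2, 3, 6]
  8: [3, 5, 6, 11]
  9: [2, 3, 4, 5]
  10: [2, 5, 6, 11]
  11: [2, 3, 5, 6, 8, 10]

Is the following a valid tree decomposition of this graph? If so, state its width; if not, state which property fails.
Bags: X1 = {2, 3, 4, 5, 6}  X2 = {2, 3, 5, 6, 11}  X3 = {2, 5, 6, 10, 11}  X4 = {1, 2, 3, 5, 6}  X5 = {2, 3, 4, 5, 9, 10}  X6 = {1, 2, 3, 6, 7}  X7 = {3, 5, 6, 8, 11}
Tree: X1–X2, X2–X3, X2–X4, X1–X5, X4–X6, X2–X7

A tree decomposition must satisfy three properties: every vertex lies in some bag; for every edge, both endpoints lie together in some bag; and for every vertex, the bags containing it form a connected subtree. Here bags containing vertex 10 are not connected in the tree, so the decomposition is invalid.

No — bags containing vertex 10 are not connected in the tree.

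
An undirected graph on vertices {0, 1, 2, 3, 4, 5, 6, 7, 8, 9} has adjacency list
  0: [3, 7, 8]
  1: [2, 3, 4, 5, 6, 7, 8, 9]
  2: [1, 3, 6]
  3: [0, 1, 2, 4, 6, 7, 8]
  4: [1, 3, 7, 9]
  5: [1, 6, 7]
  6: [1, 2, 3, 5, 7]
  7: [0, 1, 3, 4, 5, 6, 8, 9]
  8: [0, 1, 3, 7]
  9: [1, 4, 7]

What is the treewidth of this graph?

3

A width-3 tree decomposition is:
Bags: B1 = {1, 2, 3, 6}  B2 = {1, 3, 6, 7}  B3 = {1, 5, 6, 7}  B4 = {1, 3, 7, 8}  B5 = {1, 3, 4, 7}  B6 = {1, 4, 7, 9}  B7 = {0, 3, 7, 8}
Tree: B1–B2, B2–B3, B2–B4, B4–B5, B5–B6, B4–B7
Each bag holds 4 vertices, so the decomposition has width 3, which upper-bounds the treewidth. Conversely, {0, 3, 7, 8} is a clique of size 4, and the vertices of any clique must share a bag in every tree decomposition; so some bag has ≥ 4 vertices and tw(G) ≥ 3. The upper and lower bounds meet at 3, so that is the treewidth.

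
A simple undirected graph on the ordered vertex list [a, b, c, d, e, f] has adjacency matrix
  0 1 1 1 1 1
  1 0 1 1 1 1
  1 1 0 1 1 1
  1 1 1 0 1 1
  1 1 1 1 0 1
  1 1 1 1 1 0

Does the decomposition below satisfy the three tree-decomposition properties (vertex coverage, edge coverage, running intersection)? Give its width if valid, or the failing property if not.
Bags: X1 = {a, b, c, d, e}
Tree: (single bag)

A tree decomposition must satisfy three properties: every vertex lies in some bag; for every edge, both endpoints lie together in some bag; and for every vertex, the bags containing it form a connected subtree. Here vertex f appears in no bag, so the decomposition is invalid.

No — vertex f appears in no bag.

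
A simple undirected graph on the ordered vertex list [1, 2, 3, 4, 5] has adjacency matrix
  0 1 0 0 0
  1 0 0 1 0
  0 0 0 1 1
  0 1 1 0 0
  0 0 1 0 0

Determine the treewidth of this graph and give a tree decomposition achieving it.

Every bag has size at most 2, so the width is 2 − 1 = 1 and tw(G) ≤ 1. G has an edge, so its treewidth is at least 1. The upper and lower bounds meet at 1, so that is the treewidth.

Treewidth 1.
Bags: B1 = {2, 4}  B2 = {1, 2}  B3 = {3, 4}  B4 = {3, 5}
Tree: B1–B2, B1–B3, B3–B4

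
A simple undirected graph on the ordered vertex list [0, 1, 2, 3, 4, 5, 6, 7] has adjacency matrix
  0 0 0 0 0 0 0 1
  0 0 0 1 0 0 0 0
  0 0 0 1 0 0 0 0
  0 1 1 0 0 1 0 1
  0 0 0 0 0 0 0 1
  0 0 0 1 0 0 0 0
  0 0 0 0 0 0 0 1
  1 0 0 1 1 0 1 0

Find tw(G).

A width-1 tree decomposition is:
Bags: B1 = {4, 7}  B2 = {3, 7}  B3 = {1, 3}  B4 = {2, 3}  B5 = {3, 5}  B6 = {0, 7}  B7 = {6, 7}
Tree: B1–B2, B2–B3, B3–B4, B3–B5, B1–B6, B1–B7
The largest bag has 2 vertices, giving width 1; this decomposition certifies tw(G) ≤ 1. Any graph with an edge has treewidth ≥ 1, and G has the edge 4–7. Hence tw(G) = 1 exactly.

1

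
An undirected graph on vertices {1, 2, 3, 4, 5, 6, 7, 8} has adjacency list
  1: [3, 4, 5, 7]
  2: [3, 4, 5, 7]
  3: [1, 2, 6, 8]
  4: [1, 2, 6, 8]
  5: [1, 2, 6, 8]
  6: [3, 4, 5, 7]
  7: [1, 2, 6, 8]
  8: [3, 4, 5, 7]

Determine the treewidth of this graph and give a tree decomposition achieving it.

Treewidth 4.
One optimal decomposition is:
Bags: B1 = {1, 2, 5, 6, 8}  B2 = {1, 2, 4, 6, 8}  B3 = {1, 2, 6, 7, 8}  B4 = {1, 2, 3, 6, 8}
Tree: B1–B2, B2–B3, B3–B4

The largest bag has 5 vertices, giving width 4; this decomposition certifies tw(G) ≤ 4. For the lower bound: the 5 vertex sets {5,8}, {2,4}, {6,7}, {1}, {3} are disjoint, each induces a connected subgraph, and every pair is joined by at least one edge of G. Contracting each set to a single vertex therefore yields K_{5} as a minor, and since treewidth is minor-monotone, tw(G) ≥ tw(K_{5}) = 4. The upper and lower bounds meet at 4, so that is the treewidth.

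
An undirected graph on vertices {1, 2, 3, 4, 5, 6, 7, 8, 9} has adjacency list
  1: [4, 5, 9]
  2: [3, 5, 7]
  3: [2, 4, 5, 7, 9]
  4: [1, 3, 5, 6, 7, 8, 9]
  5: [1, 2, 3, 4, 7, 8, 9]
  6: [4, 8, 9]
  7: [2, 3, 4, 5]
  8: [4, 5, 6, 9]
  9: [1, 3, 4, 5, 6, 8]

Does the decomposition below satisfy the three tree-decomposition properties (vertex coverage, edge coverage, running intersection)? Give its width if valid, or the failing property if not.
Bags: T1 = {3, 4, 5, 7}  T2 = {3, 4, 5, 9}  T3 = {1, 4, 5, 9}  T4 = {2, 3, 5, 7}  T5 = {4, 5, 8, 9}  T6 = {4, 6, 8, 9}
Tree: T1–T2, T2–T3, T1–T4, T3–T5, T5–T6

Yes; width 3.

Checking the three conditions: (i) the bags cover all of {1, 2, 3, 4, 5, 6, 7, 8, 9}; (ii) for each edge, some bag contains both endpoints; (iii) the bags containing any fixed vertex form a subtree. All hold, so the decomposition is valid with width 4 − 1 = 3.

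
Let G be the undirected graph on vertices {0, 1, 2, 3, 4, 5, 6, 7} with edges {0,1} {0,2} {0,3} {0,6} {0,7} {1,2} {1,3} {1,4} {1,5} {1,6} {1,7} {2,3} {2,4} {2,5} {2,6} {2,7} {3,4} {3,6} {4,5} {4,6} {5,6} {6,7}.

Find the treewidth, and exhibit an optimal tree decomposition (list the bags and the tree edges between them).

Treewidth 4.
Bags: B1 = {1, 2, 4, 5, 6}  B2 = {1, 2, 3, 4, 6}  B3 = {0, 1, 2, 3, 6}  B4 = {0, 1, 2, 6, 7}
Tree: B1–B2, B2–B3, B3–B4

The largest bag has 5 vertices, giving width 4; this decomposition certifies tw(G) ≤ 4. Conversely, {0, 1, 2, 3, 6} is a clique of size 5, and the vertices of any clique must share a bag in every tree decomposition; so some bag has ≥ 5 vertices and tw(G) ≥ 4. The upper and lower bounds meet at 4, so that is the treewidth.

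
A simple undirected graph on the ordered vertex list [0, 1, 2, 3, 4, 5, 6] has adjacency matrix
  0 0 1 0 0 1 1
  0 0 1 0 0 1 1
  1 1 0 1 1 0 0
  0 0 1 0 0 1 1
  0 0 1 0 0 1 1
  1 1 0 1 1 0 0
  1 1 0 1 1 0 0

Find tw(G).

A width-3 tree decomposition is:
Bags: B1 = {1, 2, 5, 6}  B2 = {0, 2, 5, 6}  B3 = {2, 3, 5, 6}  B4 = {2, 4, 5, 6}
Tree: B1–B2, B2–B3, B3–B4
The largest bag has 4 vertices, giving width 3; this decomposition certifies tw(G) ≤ 3. For the lower bound: the 4 vertex sets {1,5}, {0,2}, {6}, {3} are disjoint, each induces a connected subgraph, and every pair is joined by at least one edge of G. Contracting each set to a single vertex therefore yields K_{4} as a minor, and since treewidth is minor-monotone, tw(G) ≥ tw(K_{4}) = 3. Hence tw(G) = 3 exactly.

3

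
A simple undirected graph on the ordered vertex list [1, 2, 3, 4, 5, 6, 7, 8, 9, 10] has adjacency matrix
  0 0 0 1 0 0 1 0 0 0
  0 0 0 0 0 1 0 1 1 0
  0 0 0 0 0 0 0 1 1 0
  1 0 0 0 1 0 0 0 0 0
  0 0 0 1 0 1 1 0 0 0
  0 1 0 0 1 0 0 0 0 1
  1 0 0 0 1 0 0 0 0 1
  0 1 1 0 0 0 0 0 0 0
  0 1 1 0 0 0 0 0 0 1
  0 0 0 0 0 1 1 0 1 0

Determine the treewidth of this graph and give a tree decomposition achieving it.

Treewidth 2.
One optimal decomposition is:
Bags: B1 = {1, 4, 7}  B2 = {4, 5, 7}  B3 = {5, 7, 10}  B4 = {5, 6, 10}  B5 = {6, 9, 10}  B6 = {2, 6, 9}  B7 = {2, 3, 9}  B8 = {2, 3, 8}
Tree: B1–B2, B2–B3, B3–B4, B4–B5, B5–B6, B6–B7, B7–B8

Each bag holds 3 vertices, so the decomposition has width 2, which upper-bounds the treewidth. Since 1–4–5–7–1 is a cycle in G, G is not acyclic. Forests are exactly the graphs of treewidth ≤ 1, so tw(G) ≥ 2. The upper and lower bounds meet at 2, so that is the treewidth.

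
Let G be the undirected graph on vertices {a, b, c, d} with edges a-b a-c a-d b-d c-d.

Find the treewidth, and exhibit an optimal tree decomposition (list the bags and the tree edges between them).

The largest bag has 3 vertices, giving width 2; this decomposition certifies tw(G) ≤ 2. Conversely, {a, c, d} is a clique of size 3, and the vertices of any clique must share a bag in every tree decomposition; so some bag has ≥ 3 vertices and tw(G) ≥ 2. Combining the bounds, tw(G) = 2.

Treewidth 2.
One optimal decomposition is:
Bags: B1 = {a, b, d}  B2 = {a, c, d}
Tree: B1–B2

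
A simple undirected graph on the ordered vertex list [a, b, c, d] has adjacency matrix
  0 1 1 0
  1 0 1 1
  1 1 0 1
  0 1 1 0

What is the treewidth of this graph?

A width-2 tree decomposition is:
Bags: B1 = {b, c, d}  B2 = {a, b, c}
Tree: B1–B2
Each bag holds 3 vertices, so the decomposition has width 2, which upper-bounds the treewidth. On the other hand G contains the 3-clique {b, c, d}. A clique must lie in a single bag of any decomposition, so no decomposition can have width below 2. The upper and lower bounds meet at 2, so that is the treewidth.

2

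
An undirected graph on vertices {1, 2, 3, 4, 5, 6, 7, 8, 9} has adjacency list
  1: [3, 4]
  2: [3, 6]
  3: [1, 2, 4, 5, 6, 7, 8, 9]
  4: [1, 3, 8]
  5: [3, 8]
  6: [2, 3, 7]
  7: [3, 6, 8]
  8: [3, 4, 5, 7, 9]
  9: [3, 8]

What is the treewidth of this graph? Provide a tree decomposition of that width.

Treewidth 2.
One optimal decomposition is:
Bags: B1 = {3, 4, 8}  B2 = {3, 7, 8}  B3 = {1, 3, 4}  B4 = {3, 5, 8}  B5 = {3, 8, 9}  B6 = {3, 6, 7}  B7 = {2, 3, 6}
Tree: B1–B2, B1–B3, B2–B4, B1–B5, B2–B6, B6–B7

Each bag holds 3 vertices, so the decomposition has width 2, which upper-bounds the treewidth. On the other hand G contains the 3-clique {3, 8, 9}. A clique must lie in a single bag of any decomposition, so no decomposition can have width below 2. Hence tw(G) = 2 exactly.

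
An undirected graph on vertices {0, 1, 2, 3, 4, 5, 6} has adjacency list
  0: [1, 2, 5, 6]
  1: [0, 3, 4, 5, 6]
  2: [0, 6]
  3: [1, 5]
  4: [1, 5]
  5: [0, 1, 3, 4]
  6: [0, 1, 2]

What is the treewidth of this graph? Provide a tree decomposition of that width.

Each bag holds 3 vertices, so the decomposition has width 2, which upper-bounds the treewidth. For the lower bound, the 3 vertices {0, 1, 5} are pairwise adjacent, and any tree decomposition puts a clique entirely inside one bag — forcing width ≥ 2. Hence tw(G) = 2 exactly.

Treewidth 2.
One such decomposition:
Bags: B1 = {1, 3, 5}  B2 = {0, 1, 5}  B3 = {1, 4, 5}  B4 = {0, 1, 6}  B5 = {0, 2, 6}
Tree: B1–B2, B1–B3, B2–B4, B4–B5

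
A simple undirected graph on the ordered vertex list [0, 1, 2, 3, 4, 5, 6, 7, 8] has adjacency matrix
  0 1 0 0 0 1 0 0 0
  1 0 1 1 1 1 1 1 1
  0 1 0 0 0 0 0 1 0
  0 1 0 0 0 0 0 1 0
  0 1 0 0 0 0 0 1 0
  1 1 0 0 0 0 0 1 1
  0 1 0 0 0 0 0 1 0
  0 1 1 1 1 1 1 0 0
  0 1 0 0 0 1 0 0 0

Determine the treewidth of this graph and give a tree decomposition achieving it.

The largest bag has 3 vertices, giving width 2; this decomposition certifies tw(G) ≤ 2. For the lower bound, the 3 vertices {0, 1, 5} are pairwise adjacent, and any tree decomposition puts a clique entirely inside one bag — forcing width ≥ 2. The upper and lower bounds meet at 2, so that is the treewidth.

Treewidth 2.
One such decomposition:
Bags: B1 = {1, 6, 7}  B2 = {1, 4, 7}  B3 = {1, 5, 7}  B4 = {1, 5, 8}  B5 = {1, 2, 7}  B6 = {0, 1, 5}  B7 = {1, 3, 7}
Tree: B1–B2, B1–B3, B3–B4, B1–B5, B4–B6, B2–B7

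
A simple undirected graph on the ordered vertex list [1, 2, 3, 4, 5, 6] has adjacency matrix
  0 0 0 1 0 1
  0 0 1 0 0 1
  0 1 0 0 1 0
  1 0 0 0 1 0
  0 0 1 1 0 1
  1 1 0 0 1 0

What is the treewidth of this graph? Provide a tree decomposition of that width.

Treewidth 2.
One such decomposition:
Bags: B1 = {2, 3, 5}  B2 = {2, 5, 6}  B3 = {4, 5, 6}  B4 = {1, 4, 6}
Tree: B1–B2, B2–B3, B3–B4

Every bag has size at most 3, so the width is 3 − 1 = 2 and tw(G) ≤ 2. Since 3–2–6–5–3 is a cycle in G, G is not acyclic. Forests are exactly the graphs of treewidth ≤ 1, so tw(G) ≥ 2. Combining the bounds, tw(G) = 2.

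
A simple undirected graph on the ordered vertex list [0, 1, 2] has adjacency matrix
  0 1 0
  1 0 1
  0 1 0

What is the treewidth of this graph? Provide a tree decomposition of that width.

Treewidth 1.
Bags: B1 = {1, 2}  B2 = {0, 1}
Tree: B1–B2

Each bag holds 2 vertices, so the decomposition has width 1, which upper-bounds the treewidth. Since G has at least one edge (e.g. 2–1), it is not an edgeless graph, so tw(G) ≥ 1. The upper and lower bounds meet at 1, so that is the treewidth.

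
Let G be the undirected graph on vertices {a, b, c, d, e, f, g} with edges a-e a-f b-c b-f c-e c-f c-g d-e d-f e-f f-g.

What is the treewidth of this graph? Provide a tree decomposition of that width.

Each bag holds 3 vertices, so the decomposition has width 2, which upper-bounds the treewidth. On the other hand G contains the 3-clique {d, e, f}. A clique must lie in a single bag of any decomposition, so no decomposition can have width below 2. Combining the bounds, tw(G) = 2.

Treewidth 2.
One optimal decomposition is:
Bags: B1 = {c, e, f}  B2 = {a, e, f}  B3 = {d, e, f}  B4 = {c, f, g}  B5 = {b, c, f}
Tree: B1–B2, B2–B3, B1–B4, B4–B5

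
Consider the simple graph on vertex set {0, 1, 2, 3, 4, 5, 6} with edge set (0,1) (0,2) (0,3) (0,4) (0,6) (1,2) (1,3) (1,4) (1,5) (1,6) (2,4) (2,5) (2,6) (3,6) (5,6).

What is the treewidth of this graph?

A width-3 tree decomposition is:
Bags: B1 = {0, 1, 2, 6}  B2 = {0, 1, 3, 6}  B3 = {0, 1, 2, 4}  B4 = {1, 2, 5, 6}
Tree: B1–B2, B1–B3, B1–B4
Each bag holds 4 vertices, so the decomposition has width 3, which upper-bounds the treewidth. For the lower bound, the 4 vertices {0, 1, 2, 4} are pairwise adjacent, and any tree decomposition puts a clique entirely inside one bag — forcing width ≥ 3. Hence tw(G) = 3 exactly.

3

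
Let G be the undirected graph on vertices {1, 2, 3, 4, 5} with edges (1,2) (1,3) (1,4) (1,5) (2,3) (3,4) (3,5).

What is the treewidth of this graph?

A width-2 tree decomposition is:
Bags: B1 = {1, 3, 4}  B2 = {1, 3, 5}  B3 = {1, 2, 3}
Tree: B1–B2, B1–B3
Every bag has size at most 3, so the width is 3 − 1 = 2 and tw(G) ≤ 2. On the other hand G contains the 3-clique {1, 2, 3}. A clique must lie in a single bag of any decomposition, so no decomposition can have width below 2. Hence tw(G) = 2 exactly.

2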